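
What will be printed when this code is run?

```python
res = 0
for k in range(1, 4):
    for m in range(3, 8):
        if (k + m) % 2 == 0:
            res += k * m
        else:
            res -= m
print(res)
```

45

k=1,m=3: even sum, res = 0+3 = 3
k=1,m=4: odd sum, res = 3-4 = -1
k=1,m=5: even sum, res = (-1)+5 = 4
k=1,m=6: odd sum, res = 4-6 = -2
k=1,m=7: even sum, res = (-2)+7 = 5
k=2,m=3: odd sum, res = 5-3 = 2
k=2,m=4: even sum, res = 2+8 = 10
k=2,m=5: odd sum, res = 10-5 = 5
k=2,m=6: even sum, res = 5+12 = 17
k=2,m=7: odd sum, res = 17-7 = 10
k=3,m=3: even sum, res = 10+9 = 19
k=3,m=4: odd sum, res = 19-4 = 15
k=3,m=5: even sum, res = 15+15 = 30
k=3,m=6: odd sum, res = 30-6 = 24
k=3,m=7: even sum, res = 24+21 = 45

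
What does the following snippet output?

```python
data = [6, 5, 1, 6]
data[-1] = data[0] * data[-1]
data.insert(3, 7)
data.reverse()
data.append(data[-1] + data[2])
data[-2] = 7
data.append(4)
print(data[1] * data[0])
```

252

data[-1] = data[0]*data[-1] = 6*6 = 36 → [6, 5, 1, 36]
insert 7 at 3 → [6, 5, 1, 7, 36]
reverse → [36, 7, 1, 5, 6]
append data[-1]+data[2] = 6+1 = 7 → [36, 7, 1, 5, 6, 7]
data[-2] = 7 → [36, 7, 1, 5, 7, 7]
append 4 → [36, 7, 1, 5, 7, 7, 4]
data[1]*data[0] = 7*36 = 252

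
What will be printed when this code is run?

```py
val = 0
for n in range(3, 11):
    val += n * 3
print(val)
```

156

n=3: val = 0+3*3 = 9
n=4: val = 9+4*3 = 21
n=5: val = 21+5*3 = 36
n=6: val = 36+6*3 = 54
n=7: val = 54+7*3 = 75
n=8: val = 75+8*3 = 99
n=9: val = 99+9*3 = 126
n=10: val = 126+10*3 = 156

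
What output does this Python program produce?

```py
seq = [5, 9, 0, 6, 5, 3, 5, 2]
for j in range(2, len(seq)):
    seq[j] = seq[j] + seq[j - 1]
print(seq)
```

j=2: seq[2] = 0+9 = 9 → [5, 9, 9, 6, 5, 3, 5, 2]
j=3: seq[3] = 6+9 = 15 → [5, 9, 9, 15, 5, 3, 5, 2]
j=4: seq[4] = 5+15 = 20 → [5, 9, 9, 15, 20, 3, 5, 2]
j=5: seq[5] = 3+20 = 23 → [5, 9, 9, 15, 20, 23, 5, 2]
j=6: seq[6] = 5+23 = 28 → [5, 9, 9, 15, 20, 23, 28, 2]
j=7: seq[7] = 2+28 = 30 → [5, 9, 9, 15, 20, 23, 28, 30]

[5, 9, 9, 15, 20, 23, 28, 30]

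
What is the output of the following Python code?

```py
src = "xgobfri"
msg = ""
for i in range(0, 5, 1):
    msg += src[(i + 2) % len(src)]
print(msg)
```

obfri

i=0: add src[2]='o' → 'o'
i=1: add src[3]='b' → 'ob'
i=2: add src[4]='f' → 'obf'
i=3: add src[5]='r' → 'obfr'
i=4: add src[6]='i' → 'obfri'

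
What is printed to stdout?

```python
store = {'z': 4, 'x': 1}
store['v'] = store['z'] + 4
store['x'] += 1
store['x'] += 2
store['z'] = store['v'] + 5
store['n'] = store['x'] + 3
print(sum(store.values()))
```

32

store['v'] = store['z']+4 = 8 → {'z': 4, 'x': 1, 'v': 8}
store['x'] = 1+1 = 2 → {'z': 4, 'x': 2, 'v': 8}
store['x'] = 2+2 = 4 → {'z': 4, 'x': 4, 'v': 8}
store['z'] = store['v']+5 = 13 → {'z': 13, 'x': 4, 'v': 8}
store['n'] = store['x']+3 = 7 → {'z': 13, 'x': 4, 'v': 8, 'n': 7}
sum of values = 32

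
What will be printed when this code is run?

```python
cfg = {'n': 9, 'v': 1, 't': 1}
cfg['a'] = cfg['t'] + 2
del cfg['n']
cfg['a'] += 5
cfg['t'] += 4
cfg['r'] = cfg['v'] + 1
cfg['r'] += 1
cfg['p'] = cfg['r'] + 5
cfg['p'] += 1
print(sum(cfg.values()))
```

26

cfg['a'] = cfg['t']+2 = 3 → {'n': 9, 'v': 1, 't': 1, 'a': 3}
del 'n' → {'v': 1, 't': 1, 'a': 3}
cfg['a'] = 3+5 = 8 → {'v': 1, 't': 1, 'a': 8}
cfg['t'] = 1+4 = 5 → {'v': 1, 't': 5, 'a': 8}
cfg['r'] = cfg['v']+1 = 2 → {'v': 1, 't': 5, 'a': 8, 'r': 2}
cfg['r'] = 2+1 = 3 → {'v': 1, 't': 5, 'a': 8, 'r': 3}
cfg['p'] = cfg['r']+5 = 8 → {'v': 1, 't': 5, 'a': 8, 'r': 3, 'p': 8}
cfg['p'] = 8+1 = 9 → {'v': 1, 't': 5, 'a': 8, 'r': 3, 'p': 9}
sum of values = 26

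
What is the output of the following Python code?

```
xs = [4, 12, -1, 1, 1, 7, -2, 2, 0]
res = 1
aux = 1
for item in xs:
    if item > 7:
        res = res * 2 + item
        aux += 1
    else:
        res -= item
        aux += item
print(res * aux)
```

-28

item=4: not >7, res = 1-4 = -3; aux=5
item=12: >7, res = (-3)*2+12 = 6; aux=6
item=-1: not >7, res = 6-(-1) = 7; aux=5
item=1: not >7, res = 7-1 = 6; aux=6
item=1: not >7, res = 6-1 = 5; aux=7
item=7: not >7, res = 5-7 = -2; aux=14
item=-2: not >7, res = (-2)-(-2) = 0; aux=12
item=2: not >7, res = 0-2 = -2; aux=14
item=0: not >7, res = (-2)-0 = -2; aux=14
res*aux = (-2)*14 = -28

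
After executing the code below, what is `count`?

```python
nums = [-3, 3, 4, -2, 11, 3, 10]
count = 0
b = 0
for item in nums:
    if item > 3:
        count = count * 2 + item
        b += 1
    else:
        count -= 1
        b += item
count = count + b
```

30

item=-3: not >3, count = 0-1 = -1; b=-3
item=3: not >3, count = (-1)-1 = -2; b=0
item=4: >3, count = (-2)*2+4 = 0; b=1
item=-2: not >3, count = 0-1 = -1; b=-1
item=11: >3, count = (-1)*2+11 = 9; b=0
item=3: not >3, count = 9-1 = 8; b=3
item=10: >3, count = 8*2+10 = 26; b=4
count+b = 26+4 = 30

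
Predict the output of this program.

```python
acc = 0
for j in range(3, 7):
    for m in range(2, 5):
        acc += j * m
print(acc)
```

162

j=3,m=2: acc = 0+6 = 6
j=3,m=3: acc = 6+9 = 15
j=3,m=4: acc = 15+12 = 27
j=4,m=2: acc = 27+8 = 35
j=4,m=3: acc = 35+12 = 47
j=4,m=4: acc = 47+16 = 63
j=5,m=2: acc = 63+10 = 73
j=5,m=3: acc = 73+15 = 88
j=5,m=4: acc = 88+20 = 108
j=6,m=2: acc = 108+12 = 120
j=6,m=3: acc = 120+18 = 138
j=6,m=4: acc = 138+24 = 162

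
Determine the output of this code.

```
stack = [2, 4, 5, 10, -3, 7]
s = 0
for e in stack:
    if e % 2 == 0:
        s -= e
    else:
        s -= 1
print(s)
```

e=2: even, s = 0-2 = -2
e=4: even, s = (-2)-4 = -6
e=5: not even, s = (-6)-1 = -7
e=10: even, s = (-7)-10 = -17
e=-3: not even, s = (-17)-1 = -18
e=7: not even, s = (-18)-1 = -19

-19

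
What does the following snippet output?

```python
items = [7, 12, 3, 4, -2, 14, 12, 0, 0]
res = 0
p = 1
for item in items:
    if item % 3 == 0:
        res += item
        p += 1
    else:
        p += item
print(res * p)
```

item=7: not %3==0; p=8
item=12: %3==0, res = 0+12 = 12; p=9
item=3: %3==0, res = 12+3 = 15; p=10
item=4: not %3==0; p=14
item=-2: not %3==0; p=12
item=14: not %3==0; p=26
item=12: %3==0, res = 15+12 = 27; p=27
item=0: %3==0, res = 27+0 = 27; p=28
item=0: %3==0, res = 27+0 = 27; p=29
res*p = 27*29 = 783

783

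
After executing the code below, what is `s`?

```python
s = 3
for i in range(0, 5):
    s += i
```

13

i=0: s = 3+0 = 3
i=1: s = 3+1 = 4
i=2: s = 4+2 = 6
i=3: s = 6+3 = 9
i=4: s = 9+4 = 13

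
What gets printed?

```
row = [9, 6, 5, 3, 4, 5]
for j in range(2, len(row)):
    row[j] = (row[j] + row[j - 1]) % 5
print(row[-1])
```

3

j=2: row[2] = (5+6)%5 = 1 → [9, 6, 1, 3, 4, 5]
j=3: row[3] = (3+1)%5 = 4 → [9, 6, 1, 4, 4, 5]
j=4: row[4] = (4+4)%5 = 3 → [9, 6, 1, 4, 3, 5]
j=5: row[5] = (5+3)%5 = 3 → [9, 6, 1, 4, 3, 3]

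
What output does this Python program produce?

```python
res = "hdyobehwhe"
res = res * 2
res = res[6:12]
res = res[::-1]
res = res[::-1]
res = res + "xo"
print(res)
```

hwhehdxo

repeat ×2 → 'hdyobehwhehdyobehwhe'
slice [6:12] → 'hwhehd'
reverse → 'dhehwh'
reverse → 'hwhehd'
+ 'xo' → 'hwhehdxo'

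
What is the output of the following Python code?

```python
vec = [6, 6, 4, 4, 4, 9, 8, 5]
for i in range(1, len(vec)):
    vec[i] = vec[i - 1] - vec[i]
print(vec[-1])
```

i=1: vec[1] = 6-6 = 0 → [6, 0, 4, 4, 4, 9, 8, 5]
i=2: vec[2] = 0-4 = -4 → [6, 0, -4, 4, 4, 9, 8, 5]
i=3: vec[3] = (-4)-4 = -8 → [6, 0, -4, -8, 4, 9, 8, 5]
i=4: vec[4] = (-8)-4 = -12 → [6, 0, -4, -8, -12, 9, 8, 5]
i=5: vec[5] = (-12)-9 = -21 → [6, 0, -4, -8, -12, -21, 8, 5]
i=6: vec[6] = (-21)-8 = -29 → [6, 0, -4, -8, -12, -21, -29, 5]
i=7: vec[7] = (-29)-5 = -34 → [6, 0, -4, -8, -12, -21, -29, -34]

-34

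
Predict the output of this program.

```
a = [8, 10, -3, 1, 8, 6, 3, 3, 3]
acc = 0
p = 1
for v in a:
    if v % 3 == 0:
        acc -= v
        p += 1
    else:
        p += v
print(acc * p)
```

v=8: not %3==0; p=9
v=10: not %3==0; p=19
v=-3: %3==0, acc = 0-(-3) = 3; p=20
v=1: not %3==0; p=21
v=8: not %3==0; p=29
v=6: %3==0, acc = 3-6 = -3; p=30
v=3: %3==0, acc = (-3)-3 = -6; p=31
v=3: %3==0, acc = (-6)-3 = -9; p=32
v=3: %3==0, acc = (-9)-3 = -12; p=33
acc*p = (-12)*33 = -396

-396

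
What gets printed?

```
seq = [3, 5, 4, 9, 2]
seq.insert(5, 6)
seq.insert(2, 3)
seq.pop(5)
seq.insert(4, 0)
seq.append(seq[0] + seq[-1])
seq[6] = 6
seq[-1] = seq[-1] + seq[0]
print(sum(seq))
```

insert 6 at 5 → [3, 5, 4, 9, 2, 6]
insert 3 at 2 → [3, 5, 3, 4, 9, 2, 6]
pop(5) removes 2 → [3, 5, 3, 4, 9, 6]
insert 0 at 4 → [3, 5, 3, 4, 0, 9, 6]
append seq[0]+seq[-1] = 3+6 = 9 → [3, 5, 3, 4, 0, 9, 6, 9]
seq[6] = 6 → [3, 5, 3, 4, 0, 9, 6, 9]
seq[-1] = seq[-1]+seq[0] = 9+3 = 12 → [3, 5, 3, 4, 0, 9, 6, 12]
sum = 42

42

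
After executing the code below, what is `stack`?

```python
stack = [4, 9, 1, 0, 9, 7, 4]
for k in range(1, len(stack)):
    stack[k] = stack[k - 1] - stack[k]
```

[4, -5, -6, -6, -15, -22, -26]

k=1: stack[1] = 4-9 = -5 → [4, -5, 1, 0, 9, 7, 4]
k=2: stack[2] = (-5)-1 = -6 → [4, -5, -6, 0, 9, 7, 4]
k=3: stack[3] = (-6)-0 = -6 → [4, -5, -6, -6, 9, 7, 4]
k=4: stack[4] = (-6)-9 = -15 → [4, -5, -6, -6, -15, 7, 4]
k=5: stack[5] = (-15)-7 = -22 → [4, -5, -6, -6, -15, -22, 4]
k=6: stack[6] = (-22)-4 = -26 → [4, -5, -6, -6, -15, -22, -26]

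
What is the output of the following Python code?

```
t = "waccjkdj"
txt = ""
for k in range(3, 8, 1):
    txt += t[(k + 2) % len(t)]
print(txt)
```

k=3: add t[5]='k' → 'k'
k=4: add t[6]='d' → 'kd'
k=5: add t[7]='j' → 'kdj'
k=6: add t[0]='w' → 'kdjw'
k=7: add t[1]='a' → 'kdjwa'

kdjwa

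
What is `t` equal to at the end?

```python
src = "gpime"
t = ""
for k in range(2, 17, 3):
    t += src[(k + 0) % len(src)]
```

k=2: add src[2]='i' → 'i'
k=5: add src[0]='g' → 'ig'
k=8: add src[3]='m' → 'igm'
k=11: add src[1]='p' → 'igmp'
k=14: add src[4]='e' → 'igmpe'

'igmpe'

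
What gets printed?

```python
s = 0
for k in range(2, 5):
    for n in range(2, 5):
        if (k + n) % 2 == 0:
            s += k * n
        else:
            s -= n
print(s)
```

k=2,n=2: even sum, s = 0+4 = 4
k=2,n=3: odd sum, s = 4-3 = 1
k=2,n=4: even sum, s = 1+8 = 9
k=3,n=2: odd sum, s = 9-2 = 7
k=3,n=3: even sum, s = 7+9 = 16
k=3,n=4: odd sum, s = 16-4 = 12
k=4,n=2: even sum, s = 12+8 = 20
k=4,n=3: odd sum, s = 20-3 = 17
k=4,n=4: even sum, s = 17+16 = 33

33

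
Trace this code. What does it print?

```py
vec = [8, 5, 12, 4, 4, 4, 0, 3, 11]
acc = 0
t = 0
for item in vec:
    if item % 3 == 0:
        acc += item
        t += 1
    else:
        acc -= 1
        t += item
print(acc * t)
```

351

item=8: not %3==0, acc = 0-1 = -1; t=8
item=5: not %3==0, acc = (-1)-1 = -2; t=13
item=12: %3==0, acc = (-2)+12 = 10; t=14
item=4: not %3==0, acc = 10-1 = 9; t=18
item=4: not %3==0, acc = 9-1 = 8; t=22
item=4: not %3==0, acc = 8-1 = 7; t=26
item=0: %3==0, acc = 7+0 = 7; t=27
item=3: %3==0, acc = 7+3 = 10; t=28
item=11: not %3==0, acc = 10-1 = 9; t=39
acc*t = 9*39 = 351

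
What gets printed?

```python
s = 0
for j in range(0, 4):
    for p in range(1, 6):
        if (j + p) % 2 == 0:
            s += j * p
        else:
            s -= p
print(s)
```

18

j=0,p=1: odd sum, s = 0-1 = -1
j=0,p=2: even sum, s = (-1)+0 = -1
j=0,p=3: odd sum, s = (-1)-3 = -4
j=0,p=4: even sum, s = (-4)+0 = -4
j=0,p=5: odd sum, s = (-4)-5 = -9
j=1,p=1: even sum, s = (-9)+1 = -8
j=1,p=2: odd sum, s = (-8)-2 = -10
j=1,p=3: even sum, s = (-10)+3 = -7
j=1,p=4: odd sum, s = (-7)-4 = -11
j=1,p=5: even sum, s = (-11)+5 = -6
j=2,p=1: odd sum, s = (-6)-1 = -7
j=2,p=2: even sum, s = (-7)+4 = -3
j=2,p=3: odd sum, s = (-3)-3 = -6
j=2,p=4: even sum, s = (-6)+8 = 2
j=2,p=5: odd sum, s = 2-5 = -3
j=3,p=1: even sum, s = (-3)+3 = 0
j=3,p=2: odd sum, s = 0-2 = -2
j=3,p=3: even sum, s = (-2)+9 = 7
j=3,p=4: odd sum, s = 7-4 = 3
j=3,p=5: even sum, s = 3+15 = 18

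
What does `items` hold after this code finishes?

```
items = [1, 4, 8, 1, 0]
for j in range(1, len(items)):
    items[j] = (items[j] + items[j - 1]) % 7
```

j=1: items[1] = (4+1)%7 = 5 → [1, 5, 8, 1, 0]
j=2: items[2] = (8+5)%7 = 6 → [1, 5, 6, 1, 0]
j=3: items[3] = (1+6)%7 = 0 → [1, 5, 6, 0, 0]
j=4: items[4] = (0+0)%7 = 0 → [1, 5, 6, 0, 0]

[1, 5, 6, 0, 0]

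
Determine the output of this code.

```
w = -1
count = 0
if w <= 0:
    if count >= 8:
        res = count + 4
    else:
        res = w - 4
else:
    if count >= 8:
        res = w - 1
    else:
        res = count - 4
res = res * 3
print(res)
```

-15

w=-1, count=0
w <= 0 is True; count >= 8 is False
→ res = w - 4 = -5
res = (-5)*3 = -15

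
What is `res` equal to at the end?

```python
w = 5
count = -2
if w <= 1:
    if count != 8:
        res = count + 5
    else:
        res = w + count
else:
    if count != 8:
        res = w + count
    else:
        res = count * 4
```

3

w=5, count=-2
w <= 1 is False; count != 8 is True
→ res = w + count = 3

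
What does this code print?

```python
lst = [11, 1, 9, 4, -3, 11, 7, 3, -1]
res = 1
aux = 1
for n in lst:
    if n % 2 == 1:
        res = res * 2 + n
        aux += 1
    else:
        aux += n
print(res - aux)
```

2076

n=11: odd, res = 1*2+11 = 13; aux=2
n=1: odd, res = 13*2+1 = 27; aux=3
n=9: odd, res = 27*2+9 = 63; aux=4
n=4: not odd; aux=8
n=-3: odd, res = 63*2+(-3) = 123; aux=9
n=11: odd, res = 123*2+11 = 257; aux=10
n=7: odd, res = 257*2+7 = 521; aux=11
n=3: odd, res = 521*2+3 = 1045; aux=12
n=-1: odd, res = 1045*2+(-1) = 2089; aux=13
res-aux = 2089-13 = 2076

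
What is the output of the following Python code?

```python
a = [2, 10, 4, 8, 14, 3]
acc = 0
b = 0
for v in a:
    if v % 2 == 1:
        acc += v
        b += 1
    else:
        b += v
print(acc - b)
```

v=2: not odd; b=2
v=10: not odd; b=12
v=4: not odd; b=16
v=8: not odd; b=24
v=14: not odd; b=38
v=3: odd, acc = 0+3 = 3; b=39
acc-b = 3-39 = -36

-36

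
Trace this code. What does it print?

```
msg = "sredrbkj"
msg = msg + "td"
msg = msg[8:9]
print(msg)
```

+ 'td' → 'sredrbkjtd'
slice [8:9] → 't'

t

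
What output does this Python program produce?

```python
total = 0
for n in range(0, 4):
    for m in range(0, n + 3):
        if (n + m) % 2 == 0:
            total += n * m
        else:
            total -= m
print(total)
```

30

n=0,m=0: even sum, total = 0+0 = 0
n=0,m=1: odd sum, total = 0-1 = -1
n=0,m=2: even sum, total = (-1)+0 = -1
n=1,m=0: odd sum, total = (-1)-0 = -1
n=1,m=1: even sum, total = (-1)+1 = 0
n=1,m=2: odd sum, total = 0-2 = -2
n=1,m=3: even sum, total = (-2)+3 = 1
n=2,m=0: even sum, total = 1+0 = 1
n=2,m=1: odd sum, total = 1-1 = 0
n=2,m=2: even sum, total = 0+4 = 4
n=2,m=3: odd sum, total = 4-3 = 1
n=2,m=4: even sum, total = 1+8 = 9
n=3,m=0: odd sum, total = 9-0 = 9
n=3,m=1: even sum, total = 9+3 = 12
n=3,m=2: odd sum, total = 12-2 = 10
n=3,m=3: even sum, total = 10+9 = 19
n=3,m=4: odd sum, total = 19-4 = 15
n=3,m=5: even sum, total = 15+15 = 30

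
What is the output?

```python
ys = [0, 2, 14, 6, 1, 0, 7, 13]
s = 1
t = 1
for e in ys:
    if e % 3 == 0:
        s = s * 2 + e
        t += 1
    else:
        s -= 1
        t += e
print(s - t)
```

-33

e=0: %3==0, s = 1*2+0 = 2; t=2
e=2: not %3==0, s = 2-1 = 1; t=4
e=14: not %3==0, s = 1-1 = 0; t=18
e=6: %3==0, s = 0*2+6 = 6; t=19
e=1: not %3==0, s = 6-1 = 5; t=20
e=0: %3==0, s = 5*2+0 = 10; t=21
e=7: not %3==0, s = 10-1 = 9; t=28
e=13: not %3==0, s = 9-1 = 8; t=41
s-t = 8-41 = -33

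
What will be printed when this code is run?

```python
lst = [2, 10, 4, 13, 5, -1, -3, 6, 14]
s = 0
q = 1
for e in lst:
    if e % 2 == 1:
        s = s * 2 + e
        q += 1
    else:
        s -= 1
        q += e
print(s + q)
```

110

e=2: not odd, s = 0-1 = -1; q=3
e=10: not odd, s = (-1)-1 = -2; q=13
e=4: not odd, s = (-2)-1 = -3; q=17
e=13: odd, s = (-3)*2+13 = 7; q=18
e=5: odd, s = 7*2+5 = 19; q=19
e=-1: odd, s = 19*2+(-1) = 37; q=20
e=-3: odd, s = 37*2+(-3) = 71; q=21
e=6: not odd, s = 71-1 = 70; q=27
e=14: not odd, s = 70-1 = 69; q=41
s+q = 69+41 = 110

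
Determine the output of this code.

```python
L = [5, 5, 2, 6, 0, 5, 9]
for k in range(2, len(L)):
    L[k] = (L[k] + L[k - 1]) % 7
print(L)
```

k=2: L[2] = (2+5)%7 = 0 → [5, 5, 0, 6, 0, 5, 9]
k=3: L[3] = (6+0)%7 = 6 → [5, 5, 0, 6, 0, 5, 9]
k=4: L[4] = (0+6)%7 = 6 → [5, 5, 0, 6, 6, 5, 9]
k=5: L[5] = (5+6)%7 = 4 → [5, 5, 0, 6, 6, 4, 9]
k=6: L[6] = (9+4)%7 = 6 → [5, 5, 0, 6, 6, 4, 6]

[5, 5, 0, 6, 6, 4, 6]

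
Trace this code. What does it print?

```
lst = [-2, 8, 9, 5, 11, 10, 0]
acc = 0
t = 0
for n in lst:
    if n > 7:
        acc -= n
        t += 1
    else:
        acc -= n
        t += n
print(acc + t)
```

n=-2: not >7, acc = 0-(-2) = 2; t=-2
n=8: >7, acc = 2-8 = -6; t=-1
n=9: >7, acc = (-6)-9 = -15; t=0
n=5: not >7, acc = (-15)-5 = -20; t=5
n=11: >7, acc = (-20)-11 = -31; t=6
n=10: >7, acc = (-31)-10 = -41; t=7
n=0: not >7, acc = (-41)-0 = -41; t=7
acc+t = (-41)+7 = -34

-34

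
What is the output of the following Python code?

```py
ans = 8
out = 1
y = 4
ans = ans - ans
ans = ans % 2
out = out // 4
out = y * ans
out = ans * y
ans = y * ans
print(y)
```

ans = 8-8 = 0
ans = 0%2 = 0
out = 1//4 = 0
out = 4*0 = 0
out = 0*4 = 0
ans = 4*0 = 0

4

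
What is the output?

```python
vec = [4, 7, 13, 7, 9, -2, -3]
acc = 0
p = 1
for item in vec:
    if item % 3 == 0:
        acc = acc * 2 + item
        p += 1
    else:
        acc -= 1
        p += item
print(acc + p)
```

29

item=4: not %3==0, acc = 0-1 = -1; p=5
item=7: not %3==0, acc = (-1)-1 = -2; p=12
item=13: not %3==0, acc = (-2)-1 = -3; p=25
item=7: not %3==0, acc = (-3)-1 = -4; p=32
item=9: %3==0, acc = (-4)*2+9 = 1; p=33
item=-2: not %3==0, acc = 1-1 = 0; p=31
item=-3: %3==0, acc = 0*2+(-3) = -3; p=32
acc+p = (-3)+32 = 29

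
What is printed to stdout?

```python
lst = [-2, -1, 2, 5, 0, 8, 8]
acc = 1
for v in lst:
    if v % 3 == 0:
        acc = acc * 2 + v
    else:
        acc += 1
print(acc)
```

v=-2: not %3==0, acc = 1+1 = 2
v=-1: not %3==0, acc = 2+1 = 3
v=2: not %3==0, acc = 3+1 = 4
v=5: not %3==0, acc = 4+1 = 5
v=0: %3==0, acc = 5*2+0 = 10
v=8: not %3==0, acc = 10+1 = 11
v=8: not %3==0, acc = 11+1 = 12

12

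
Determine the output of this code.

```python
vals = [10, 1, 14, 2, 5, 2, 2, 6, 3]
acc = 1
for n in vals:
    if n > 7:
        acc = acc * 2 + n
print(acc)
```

38

n=10: >7, acc = 1*2+10 = 12
n=1: not >7
n=14: >7, acc = 12*2+14 = 38
n=2: not >7
n=5: not >7
n=2: not >7
n=2: not >7
n=6: not >7
n=3: not >7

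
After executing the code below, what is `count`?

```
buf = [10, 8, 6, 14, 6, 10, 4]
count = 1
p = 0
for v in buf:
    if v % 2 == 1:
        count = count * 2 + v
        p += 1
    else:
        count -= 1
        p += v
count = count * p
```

v=10: not odd, count = 1-1 = 0; p=10
v=8: not odd, count = 0-1 = -1; p=18
v=6: not odd, count = (-1)-1 = -2; p=24
v=14: not odd, count = (-2)-1 = -3; p=38
v=6: not odd, count = (-3)-1 = -4; p=44
v=10: not odd, count = (-4)-1 = -5; p=54
v=4: not odd, count = (-5)-1 = -6; p=58
count*p = (-6)*58 = -348

-348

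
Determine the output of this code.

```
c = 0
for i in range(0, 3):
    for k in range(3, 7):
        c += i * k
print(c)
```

54

i=0,k=3: c = 0+0 = 0
i=0,k=4: c = 0+0 = 0
i=0,k=5: c = 0+0 = 0
i=0,k=6: c = 0+0 = 0
i=1,k=3: c = 0+3 = 3
i=1,k=4: c = 3+4 = 7
i=1,k=5: c = 7+5 = 12
i=1,k=6: c = 12+6 = 18
i=2,k=3: c = 18+6 = 24
i=2,k=4: c = 24+8 = 32
i=2,k=5: c = 32+10 = 42
i=2,k=6: c = 42+12 = 54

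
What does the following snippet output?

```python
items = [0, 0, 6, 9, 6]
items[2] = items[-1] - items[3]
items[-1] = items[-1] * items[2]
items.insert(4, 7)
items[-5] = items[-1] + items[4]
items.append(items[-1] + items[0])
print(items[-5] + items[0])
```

-3

items[2] = items[-1]-items[3] = 6-9 = -3 → [0, 0, -3, 9, 6]
items[-1] = items[-1]*items[2] = 6*(-3) = -18 → [0, 0, -3, 9, -18]
insert 7 at 4 → [0, 0, -3, 9, 7, -18]
items[-5] = items[-1]+items[4] = (-18)+7 = -11 → [0, -11, -3, 9, 7, -18]
append items[-1]+items[0] = (-18)+0 = -18 → [0, -11, -3, 9, 7, -18, -18]
items[-5]+items[0] = (-3)+0 = -3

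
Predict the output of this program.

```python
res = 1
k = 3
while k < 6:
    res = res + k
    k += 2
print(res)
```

k=3: res = 1+3 = 4
k=5: res = 4+5 = 9

9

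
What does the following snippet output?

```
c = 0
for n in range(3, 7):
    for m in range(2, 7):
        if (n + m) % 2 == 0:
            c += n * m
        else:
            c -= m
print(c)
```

n=3,m=2: odd sum, c = 0-2 = -2
n=3,m=3: even sum, c = (-2)+9 = 7
n=3,m=4: odd sum, c = 7-4 = 3
n=3,m=5: even sum, c = 3+15 = 18
n=3,m=6: odd sum, c = 18-6 = 12
n=4,m=2: even sum, c = 12+8 = 20
n=4,m=3: odd sum, c = 20-3 = 17
n=4,m=4: even sum, c = 17+16 = 33
n=4,m=5: odd sum, c = 33-5 = 28
n=4,m=6: even sum, c = 28+24 = 52
n=5,m=2: odd sum, c = 52-2 = 50
n=5,m=3: even sum, c = 50+15 = 65
n=5,m=4: odd sum, c = 65-4 = 61
n=5,m=5: even sum, c = 61+25 = 86
n=5,m=6: odd sum, c = 86-6 = 80
n=6,m=2: even sum, c = 80+12 = 92
n=6,m=3: odd sum, c = 92-3 = 89
n=6,m=4: even sum, c = 89+24 = 113
n=6,m=5: odd sum, c = 113-5 = 108
n=6,m=6: even sum, c = 108+36 = 144

144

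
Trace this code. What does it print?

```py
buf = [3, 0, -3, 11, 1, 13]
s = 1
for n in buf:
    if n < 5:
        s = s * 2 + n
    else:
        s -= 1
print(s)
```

32

n=3: <5, s = 1*2+3 = 5
n=0: <5, s = 5*2+0 = 10
n=-3: <5, s = 10*2+(-3) = 17
n=11: not <5, s = 17-1 = 16
n=1: <5, s = 16*2+1 = 33
n=13: not <5, s = 33-1 = 32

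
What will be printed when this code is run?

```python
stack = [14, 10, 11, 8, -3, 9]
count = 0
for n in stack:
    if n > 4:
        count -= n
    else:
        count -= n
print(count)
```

n=14: >4, count = 0-14 = -14
n=10: >4, count = (-14)-10 = -24
n=11: >4, count = (-24)-11 = -35
n=8: >4, count = (-35)-8 = -43
n=-3: not >4, count = (-43)-(-3) = -40
n=9: >4, count = (-40)-9 = -49

-49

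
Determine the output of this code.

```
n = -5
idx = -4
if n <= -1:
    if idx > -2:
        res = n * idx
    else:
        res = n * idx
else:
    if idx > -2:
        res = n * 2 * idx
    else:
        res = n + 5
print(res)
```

n=-5, idx=-4
n <= -1 is True; idx > -2 is False
→ res = n * idx = 20

20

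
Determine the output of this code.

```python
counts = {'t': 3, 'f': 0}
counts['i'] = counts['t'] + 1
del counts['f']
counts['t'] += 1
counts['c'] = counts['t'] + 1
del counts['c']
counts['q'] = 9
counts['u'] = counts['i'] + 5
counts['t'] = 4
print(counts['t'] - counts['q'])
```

counts['i'] = counts['t']+1 = 4 → {'t': 3, 'f': 0, 'i': 4}
del 'f' → {'t': 3, 'i': 4}
counts['t'] = 3+1 = 4 → {'t': 4, 'i': 4}
counts['c'] = counts['t']+1 = 5 → {'t': 4, 'i': 4, 'c': 5}
del 'c' → {'t': 4, 'i': 4}
counts['q'] = 9 → {'t': 4, 'i': 4, 'q': 9}
counts['u'] = counts['i']+5 = 9 → {'t': 4, 'i': 4, 'q': 9, 'u': 9}
counts['t'] = 4 → {'t': 4, 'i': 4, 'q': 9, 'u': 9}
counts['t']-counts['q'] = 4-9 = -5

-5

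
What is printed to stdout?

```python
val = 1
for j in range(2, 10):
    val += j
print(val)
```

j=2: val = 1+2 = 3
j=3: val = 3+3 = 6
j=4: val = 6+4 = 10
j=5: val = 10+5 = 15
j=6: val = 15+6 = 21
j=7: val = 21+7 = 28
j=8: val = 28+8 = 36
j=9: val = 36+9 = 45

45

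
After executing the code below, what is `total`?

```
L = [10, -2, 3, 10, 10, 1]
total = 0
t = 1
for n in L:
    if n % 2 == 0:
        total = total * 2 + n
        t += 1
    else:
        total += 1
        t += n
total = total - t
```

n=10: even, total = 0*2+10 = 10; t=2
n=-2: even, total = 10*2+(-2) = 18; t=3
n=3: not even, total = 18+1 = 19; t=6
n=10: even, total = 19*2+10 = 48; t=7
n=10: even, total = 48*2+10 = 106; t=8
n=1: not even, total = 106+1 = 107; t=9
total-t = 107-9 = 98

98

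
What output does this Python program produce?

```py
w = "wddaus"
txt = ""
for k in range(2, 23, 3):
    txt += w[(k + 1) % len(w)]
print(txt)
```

k=2: add w[3]='a' → 'a'
k=5: add w[0]='w' → 'aw'
k=8: add w[3]='a' → 'awa'
k=11: add w[0]='w' → 'awaw'
k=14: add w[3]='a' → 'awawa'
k=17: add w[0]='w' → 'awawaw'
k=20: add w[3]='a' → 'awawawa'

awawawa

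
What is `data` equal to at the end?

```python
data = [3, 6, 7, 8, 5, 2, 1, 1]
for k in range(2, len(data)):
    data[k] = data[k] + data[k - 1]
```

k=2: data[2] = 7+6 = 13 → [3, 6, 13, 8, 5, 2, 1, 1]
k=3: data[3] = 8+13 = 21 → [3, 6, 13, 21, 5, 2, 1, 1]
k=4: data[4] = 5+21 = 26 → [3, 6, 13, 21, 26, 2, 1, 1]
k=5: data[5] = 2+26 = 28 → [3, 6, 13, 21, 26, 28, 1, 1]
k=6: data[6] = 1+28 = 29 → [3, 6, 13, 21, 26, 28, 29, 1]
k=7: data[7] = 1+29 = 30 → [3, 6, 13, 21, 26, 28, 29, 30]

[3, 6, 13, 21, 26, 28, 29, 30]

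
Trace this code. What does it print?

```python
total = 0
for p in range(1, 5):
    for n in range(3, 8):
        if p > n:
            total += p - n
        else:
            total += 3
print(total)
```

58

p=1,n=3: not 1>3, total = 0+3 = 3
p=1,n=4: not 1>4, total = 3+3 = 6
p=1,n=5: not 1>5, total = 6+3 = 9
p=1,n=6: not 1>6, total = 9+3 = 12
p=1,n=7: not 1>7, total = 12+3 = 15
p=2,n=3: not 2>3, total = 15+3 = 18
p=2,n=4: not 2>4, total = 18+3 = 21
p=2,n=5: not 2>5, total = 21+3 = 24
p=2,n=6: not 2>6, total = 24+3 = 27
p=2,n=7: not 2>7, total = 27+3 = 30
p=3,n=3: not 3>3, total = 30+3 = 33
p=3,n=4: not 3>4, total = 33+3 = 36
p=3,n=5: not 3>5, total = 36+3 = 39
p=3,n=6: not 3>6, total = 39+3 = 42
p=3,n=7: not 3>7, total = 42+3 = 45
p=4,n=3: 4>3, total = 45+1 = 46
p=4,n=4: not 4>4, total = 46+3 = 49
p=4,n=5: not 4>5, total = 49+3 = 52
p=4,n=6: not 4>6, total = 52+3 = 55
p=4,n=7: not 4>7, total = 55+3 = 58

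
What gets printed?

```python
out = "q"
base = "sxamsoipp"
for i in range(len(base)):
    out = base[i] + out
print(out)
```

i=0: prepend 's' → 'sq'
i=1: prepend 'x' → 'xsq'
i=2: prepend 'a' → 'axsq'
i=3: prepend 'm' → 'maxsq'
i=4: prepend 's' → 'smaxsq'
i=5: prepend 'o' → 'osmaxsq'
i=6: prepend 'i' → 'iosmaxsq'
i=7: prepend 'p' → 'piosmaxsq'
i=8: prepend 'p' → 'ppiosmaxsq'

ppiosmaxsq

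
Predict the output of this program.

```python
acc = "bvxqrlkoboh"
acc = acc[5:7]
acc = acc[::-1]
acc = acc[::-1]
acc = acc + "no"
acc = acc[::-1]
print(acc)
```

onkl

slice [5:7] → 'lk'
reverse → 'kl'
reverse → 'lk'
+ 'no' → 'lkno'
reverse → 'onkl'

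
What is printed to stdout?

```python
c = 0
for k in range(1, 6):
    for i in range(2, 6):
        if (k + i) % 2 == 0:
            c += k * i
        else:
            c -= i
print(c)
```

k=1,i=2: odd sum, c = 0-2 = -2
k=1,i=3: even sum, c = (-2)+3 = 1
k=1,i=4: odd sum, c = 1-4 = -3
k=1,i=5: even sum, c = (-3)+5 = 2
k=2,i=2: even sum, c = 2+4 = 6
k=2,i=3: odd sum, c = 6-3 = 3
k=2,i=4: even sum, c = 3+8 = 11
k=2,i=5: odd sum, c = 11-5 = 6
k=3,i=2: odd sum, c = 6-2 = 4
k=3,i=3: even sum, c = 4+9 = 13
k=3,i=4: odd sum, c = 13-4 = 9
k=3,i=5: even sum, c = 9+15 = 24
k=4,i=2: even sum, c = 24+8 = 32
k=4,i=3: odd sum, c = 32-3 = 29
k=4,i=4: even sum, c = 29+16 = 45
k=4,i=5: odd sum, c = 45-5 = 40
k=5,i=2: odd sum, c = 40-2 = 38
k=5,i=3: even sum, c = 38+15 = 53
k=5,i=4: odd sum, c = 53-4 = 49
k=5,i=5: even sum, c = 49+25 = 74

74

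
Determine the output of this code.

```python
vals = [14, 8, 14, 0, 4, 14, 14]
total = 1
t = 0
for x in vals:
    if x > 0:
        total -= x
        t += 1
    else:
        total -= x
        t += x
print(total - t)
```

-73

x=14: >0, total = 1-14 = -13; t=1
x=8: >0, total = (-13)-8 = -21; t=2
x=14: >0, total = (-21)-14 = -35; t=3
x=0: not >0, total = (-35)-0 = -35; t=3
x=4: >0, total = (-35)-4 = -39; t=4
x=14: >0, total = (-39)-14 = -53; t=5
x=14: >0, total = (-53)-14 = -67; t=6
total-t = (-67)-6 = -73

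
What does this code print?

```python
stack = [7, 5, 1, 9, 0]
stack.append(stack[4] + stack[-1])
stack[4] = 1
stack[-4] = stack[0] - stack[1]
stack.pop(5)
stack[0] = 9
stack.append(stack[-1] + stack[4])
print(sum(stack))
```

append stack[4]+stack[-1] = 0+0 = 0 → [7, 5, 1, 9, 0, 0]
stack[4] = 1 → [7, 5, 1, 9, 1, 0]
stack[-4] = stack[0]-stack[1] = 7-5 = 2 → [7, 5, 2, 9, 1, 0]
pop(5) removes 0 → [7, 5, 2, 9, 1]
stack[0] = 9 → [9, 5, 2, 9, 1]
append stack[-1]+stack[4] = 1+1 = 2 → [9, 5, 2, 9, 1, 2]
sum = 28

28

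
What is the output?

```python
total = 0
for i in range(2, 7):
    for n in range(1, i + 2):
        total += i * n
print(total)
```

i=2,n=1: total = 0+2 = 2
i=2,n=2: total = 2+4 = 6
i=2,n=3: total = 6+6 = 12
i=3,n=1: total = 12+3 = 15
i=3,n=2: total = 15+6 = 21
i=3,n=3: total = 21+9 = 30
i=3,n=4: total = 30+12 = 42
i=4,n=1: total = 42+4 = 46
i=4,n=2: total = 46+8 = 54
i=4,n=3: total = 54+12 = 66
i=4,n=4: total = 66+16 = 82
i=4,n=5: total = 82+20 = 102
i=5,n=1: total = 102+5 = 107
i=5,n=2: total = 107+10 = 117
i=5,n=3: total = 117+15 = 132
i=5,n=4: total = 132+20 = 152
i=5,n=5: total = 152+25 = 177
i=5,n=6: total = 177+30 = 207
i=6,n=1: total = 207+6 = 213
i=6,n=2: total = 213+12 = 225
i=6,n=3: total = 225+18 = 243
i=6,n=4: total = 243+24 = 267
i=6,n=5: total = 267+30 = 297
i=6,n=6: total = 297+36 = 333
i=6,n=7: total = 333+42 = 375

375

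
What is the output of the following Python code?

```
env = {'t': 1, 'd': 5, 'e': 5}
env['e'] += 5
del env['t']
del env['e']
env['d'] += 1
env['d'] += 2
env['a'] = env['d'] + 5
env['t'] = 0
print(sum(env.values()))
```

env['e'] = 5+5 = 10 → {'t': 1, 'd': 5, 'e': 10}
del 't' → {'d': 5, 'e': 10}
del 'e' → {'d': 5}
env['d'] = 5+1 = 6 → {'d': 6}
env['d'] = 6+2 = 8 → {'d': 8}
env['a'] = env['d']+5 = 13 → {'d': 8, 'a': 13}
env['t'] = 0 → {'d': 8, 'a': 13, 't': 0}
sum of values = 21

21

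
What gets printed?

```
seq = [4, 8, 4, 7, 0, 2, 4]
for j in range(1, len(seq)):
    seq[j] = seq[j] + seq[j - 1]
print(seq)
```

[4, 12, 16, 23, 23, 25, 29]

j=1: seq[1] = 8+4 = 12 → [4, 12, 4, 7, 0, 2, 4]
j=2: seq[2] = 4+12 = 16 → [4, 12, 16, 7, 0, 2, 4]
j=3: seq[3] = 7+16 = 23 → [4, 12, 16, 23, 0, 2, 4]
j=4: seq[4] = 0+23 = 23 → [4, 12, 16, 23, 23, 2, 4]
j=5: seq[5] = 2+23 = 25 → [4, 12, 16, 23, 23, 25, 4]
j=6: seq[6] = 4+25 = 29 → [4, 12, 16, 23, 23, 25, 29]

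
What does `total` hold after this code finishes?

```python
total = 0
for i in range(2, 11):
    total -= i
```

i=2: total = 0-2 = -2
i=3: total = (-2)-3 = -5
i=4: total = (-5)-4 = -9
i=5: total = (-9)-5 = -14
i=6: total = (-14)-6 = -20
i=7: total = (-20)-7 = -27
i=8: total = (-27)-8 = -35
i=9: total = (-35)-9 = -44
i=10: total = (-44)-10 = -54

-54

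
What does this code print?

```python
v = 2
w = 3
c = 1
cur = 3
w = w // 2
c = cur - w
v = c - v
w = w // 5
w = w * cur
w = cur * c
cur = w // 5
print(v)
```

w = 3//2 = 1
c = 3-1 = 2
v = 2-2 = 0
w = 1//5 = 0
w = 0*3 = 0
w = 3*2 = 6
cur = 6//5 = 1

0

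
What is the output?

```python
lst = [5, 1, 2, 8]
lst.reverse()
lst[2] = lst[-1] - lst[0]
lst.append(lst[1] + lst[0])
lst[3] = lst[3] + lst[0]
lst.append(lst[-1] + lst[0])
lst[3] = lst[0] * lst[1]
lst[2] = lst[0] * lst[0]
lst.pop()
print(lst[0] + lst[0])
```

16

reverse → [8, 2, 1, 5]
lst[2] = lst[-1]-lst[0] = 5-8 = -3 → [8, 2, -3, 5]
append lst[1]+lst[0] = 2+8 = 10 → [8, 2, -3, 5, 10]
lst[3] = lst[3]+lst[0] = 5+8 = 13 → [8, 2, -3, 13, 10]
append lst[-1]+lst[0] = 10+8 = 18 → [8, 2, -3, 13, 10, 18]
lst[3] = lst[0]*lst[1] = 8*2 = 16 → [8, 2, -3, 16, 10, 18]
lst[2] = lst[0]*lst[0] = 8*8 = 64 → [8, 2, 64, 16, 10, 18]
pop() removes 18 → [8, 2, 64, 16, 10]
lst[0]+lst[0] = 8+8 = 16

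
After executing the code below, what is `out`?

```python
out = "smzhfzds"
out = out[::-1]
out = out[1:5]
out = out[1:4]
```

'zfh'

reverse → 'sdzfhzms'
slice [1:5] → 'dzfh'
slice [1:4] → 'zfh'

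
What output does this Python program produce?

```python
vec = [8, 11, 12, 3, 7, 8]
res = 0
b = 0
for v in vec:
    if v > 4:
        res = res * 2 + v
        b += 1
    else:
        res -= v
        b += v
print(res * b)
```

2192

v=8: >4, res = 0*2+8 = 8; b=1
v=11: >4, res = 8*2+11 = 27; b=2
v=12: >4, res = 27*2+12 = 66; b=3
v=3: not >4, res = 66-3 = 63; b=6
v=7: >4, res = 63*2+7 = 133; b=7
v=8: >4, res = 133*2+8 = 274; b=8
res*b = 274*8 = 2192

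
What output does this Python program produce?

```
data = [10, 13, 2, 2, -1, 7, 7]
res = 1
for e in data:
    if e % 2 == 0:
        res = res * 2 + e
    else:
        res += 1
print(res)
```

e=10: even, res = 1*2+10 = 12
e=13: not even, res = 12+1 = 13
e=2: even, res = 13*2+2 = 28
e=2: even, res = 28*2+2 = 58
e=-1: not even, res = 58+1 = 59
e=7: not even, res = 59+1 = 60
e=7: not even, res = 60+1 = 61

61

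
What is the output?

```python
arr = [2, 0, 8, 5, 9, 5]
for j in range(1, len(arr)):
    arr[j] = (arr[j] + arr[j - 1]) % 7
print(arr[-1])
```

j=1: arr[1] = (0+2)%7 = 2 → [2, 2, 8, 5, 9, 5]
j=2: arr[2] = (8+2)%7 = 3 → [2, 2, 3, 5, 9, 5]
j=3: arr[3] = (5+3)%7 = 1 → [2, 2, 3, 1, 9, 5]
j=4: arr[4] = (9+1)%7 = 3 → [2, 2, 3, 1, 3, 5]
j=5: arr[5] = (5+3)%7 = 1 → [2, 2, 3, 1, 3, 1]

1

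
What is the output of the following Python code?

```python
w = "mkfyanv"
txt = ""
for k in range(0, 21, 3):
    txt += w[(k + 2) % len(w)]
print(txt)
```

fnkamyv

k=0: add w[2]='f' → 'f'
k=3: add w[5]='n' → 'fn'
k=6: add w[1]='k' → 'fnk'
k=9: add w[4]='a' → 'fnka'
k=12: add w[0]='m' → 'fnkam'
k=15: add w[3]='y' → 'fnkamy'
k=18: add w[6]='v' → 'fnkamyv'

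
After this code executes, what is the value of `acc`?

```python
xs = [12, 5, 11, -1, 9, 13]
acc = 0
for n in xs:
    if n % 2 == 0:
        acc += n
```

n=12: even, acc = 0+12 = 12
n=5: not even
n=11: not even
n=-1: not even
n=9: not even
n=13: not even

12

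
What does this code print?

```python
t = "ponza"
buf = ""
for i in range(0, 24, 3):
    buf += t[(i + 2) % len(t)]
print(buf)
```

npzoanpz

i=0: add t[2]='n' → 'n'
i=3: add t[0]='p' → 'np'
i=6: add t[3]='z' → 'npz'
i=9: add t[1]='o' → 'npzo'
i=12: add t[4]='a' → 'npzoa'
i=15: add t[2]='n' → 'npzoan'
i=18: add t[0]='p' → 'npzoanp'
i=21: add t[3]='z' → 'npzoanpz'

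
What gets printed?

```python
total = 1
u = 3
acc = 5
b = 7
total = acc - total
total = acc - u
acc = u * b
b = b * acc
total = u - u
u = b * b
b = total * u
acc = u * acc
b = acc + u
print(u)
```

total = 5-1 = 4
total = 5-3 = 2
acc = 3*7 = 21
b = 7*21 = 147
total = 3-3 = 0
u = 147*147 = 21609
b = 0*21609 = 0
acc = 21609*21 = 453789
b = 453789+21609 = 475398

21609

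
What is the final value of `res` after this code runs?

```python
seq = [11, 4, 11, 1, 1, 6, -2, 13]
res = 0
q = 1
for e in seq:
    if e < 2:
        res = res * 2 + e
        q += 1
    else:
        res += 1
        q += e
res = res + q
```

80

e=11: not <2, res = 0+1 = 1; q=12
e=4: not <2, res = 1+1 = 2; q=16
e=11: not <2, res = 2+1 = 3; q=27
e=1: <2, res = 3*2+1 = 7; q=28
e=1: <2, res = 7*2+1 = 15; q=29
e=6: not <2, res = 15+1 = 16; q=35
e=-2: <2, res = 16*2+(-2) = 30; q=36
e=13: not <2, res = 30+1 = 31; q=49
res+q = 31+49 = 80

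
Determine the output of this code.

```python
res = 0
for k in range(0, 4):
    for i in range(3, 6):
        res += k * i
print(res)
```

k=0,i=3: res = 0+0 = 0
k=0,i=4: res = 0+0 = 0
k=0,i=5: res = 0+0 = 0
k=1,i=3: res = 0+3 = 3
k=1,i=4: res = 3+4 = 7
k=1,i=5: res = 7+5 = 12
k=2,i=3: res = 12+6 = 18
k=2,i=4: res = 18+8 = 26
k=2,i=5: res = 26+10 = 36
k=3,i=3: res = 36+9 = 45
k=3,i=4: res = 45+12 = 57
k=3,i=5: res = 57+15 = 72

72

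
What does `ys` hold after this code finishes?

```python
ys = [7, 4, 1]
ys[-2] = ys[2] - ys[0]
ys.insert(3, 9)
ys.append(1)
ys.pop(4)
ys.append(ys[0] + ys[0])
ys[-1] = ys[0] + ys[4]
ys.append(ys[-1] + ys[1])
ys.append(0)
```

ys[-2] = ys[2]-ys[0] = 1-7 = -6 → [7, -6, 1]
insert 9 at 3 → [7, -6, 1, 9]
append 1 → [7, -6, 1, 9, 1]
pop(4) removes 1 → [7, -6, 1, 9]
append ys[0]+ys[0] = 7+7 = 14 → [7, -6, 1, 9, 14]
ys[-1] = ys[0]+ys[4] = 7+14 = 21 → [7, -6, 1, 9, 21]
append ys[-1]+ys[1] = 21+(-6) = 15 → [7, -6, 1, 9, 21, 15]
append 0 → [7, -6, 1, 9, 21, 15, 0]

[7, -6, 1, 9, 21, 15, 0]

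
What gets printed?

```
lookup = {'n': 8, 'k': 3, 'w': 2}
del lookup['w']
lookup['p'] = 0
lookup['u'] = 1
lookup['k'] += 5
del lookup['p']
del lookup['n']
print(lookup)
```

del 'w' → {'n': 8, 'k': 3}
lookup['p'] = 0 → {'n': 8, 'k': 3, 'p': 0}
lookup['u'] = 1 → {'n': 8, 'k': 3, 'p': 0, 'u': 1}
lookup['k'] = 3+5 = 8 → {'n': 8, 'k': 8, 'p': 0, 'u': 1}
del 'p' → {'n': 8, 'k': 8, 'u': 1}
del 'n' → {'k': 8, 'u': 1}

{'k': 8, 'u': 1}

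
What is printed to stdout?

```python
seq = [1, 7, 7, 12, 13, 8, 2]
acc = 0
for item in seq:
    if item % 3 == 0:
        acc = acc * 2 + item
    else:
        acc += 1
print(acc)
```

item=1: not %3==0, acc = 0+1 = 1
item=7: not %3==0, acc = 1+1 = 2
item=7: not %3==0, acc = 2+1 = 3
item=12: %3==0, acc = 3*2+12 = 18
item=13: not %3==0, acc = 18+1 = 19
item=8: not %3==0, acc = 19+1 = 20
item=2: not %3==0, acc = 20+1 = 21

21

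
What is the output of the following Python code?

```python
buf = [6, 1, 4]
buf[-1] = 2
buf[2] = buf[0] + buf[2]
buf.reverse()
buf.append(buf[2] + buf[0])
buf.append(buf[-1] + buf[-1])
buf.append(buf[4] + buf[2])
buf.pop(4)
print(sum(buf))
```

63

buf[-1] = 2 → [6, 1, 2]
buf[2] = buf[0]+buf[2] = 6+2 = 8 → [6, 1, 8]
reverse → [8, 1, 6]
append buf[2]+buf[0] = 6+8 = 14 → [8, 1, 6, 14]
append buf[-1]+buf[-1] = 14+14 = 28 → [8, 1, 6, 14, 28]
append buf[4]+buf[2] = 28+6 = 34 → [8, 1, 6, 14, 28, 34]
pop(4) removes 28 → [8, 1, 6, 14, 34]
sum = 63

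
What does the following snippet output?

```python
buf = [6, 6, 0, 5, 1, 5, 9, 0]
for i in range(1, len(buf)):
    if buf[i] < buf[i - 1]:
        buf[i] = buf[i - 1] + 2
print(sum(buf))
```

i=1: 6>=6, unchanged → [6, 6, 0, 5, 1, 5, 9, 0]
i=2: 0<6, buf[2] = 6+2 = 8 → [6, 6, 8, 5, 1, 5, 9, 0]
i=3: 5<8, buf[3] = 8+2 = 10 → [6, 6, 8, 10, 1, 5, 9, 0]
i=4: 1<10, buf[4] = 10+2 = 12 → [6, 6, 8, 10, 12, 5, 9, 0]
i=5: 5<12, buf[5] = 12+2 = 14 → [6, 6, 8, 10, 12, 14, 9, 0]
i=6: 9<14, buf[6] = 14+2 = 16 → [6, 6, 8, 10, 12, 14, 16, 0]
i=7: 0<16, buf[7] = 16+2 = 18 → [6, 6, 8, 10, 12, 14, 16, 18]
sum = 90

90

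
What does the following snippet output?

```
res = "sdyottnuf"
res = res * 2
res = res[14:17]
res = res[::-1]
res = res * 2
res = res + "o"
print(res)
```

repeat ×2 → 'sdyottnufsdyottnuf'
slice [14:17] → 'tnu'
reverse → 'unt'
repeat ×2 → 'untunt'
+ 'o' → 'untunto'

untunto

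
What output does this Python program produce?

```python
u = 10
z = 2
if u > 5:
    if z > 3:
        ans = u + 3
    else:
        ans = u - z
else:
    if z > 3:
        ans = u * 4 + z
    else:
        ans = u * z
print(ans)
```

u=10, z=2
u > 5 is True; z > 3 is False
→ ans = u - z = 8

8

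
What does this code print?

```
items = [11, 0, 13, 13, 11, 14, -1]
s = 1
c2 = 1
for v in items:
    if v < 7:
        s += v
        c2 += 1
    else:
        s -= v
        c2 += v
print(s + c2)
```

3

v=11: not <7, s = 1-11 = -10; c2=12
v=0: <7, s = (-10)+0 = -10; c2=13
v=13: not <7, s = (-10)-13 = -23; c2=26
v=13: not <7, s = (-23)-13 = -36; c2=39
v=11: not <7, s = (-36)-11 = -47; c2=50
v=14: not <7, s = (-47)-14 = -61; c2=64
v=-1: <7, s = (-61)+(-1) = -62; c2=65
s+c2 = (-62)+65 = 3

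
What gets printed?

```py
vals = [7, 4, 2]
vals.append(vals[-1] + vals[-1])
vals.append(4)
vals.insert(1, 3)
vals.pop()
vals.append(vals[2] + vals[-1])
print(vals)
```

append vals[-1]+vals[-1] = 2+2 = 4 → [7, 4, 2, 4]
append 4 → [7, 4, 2, 4, 4]
insert 3 at 1 → [7, 3, 4, 2, 4, 4]
pop() removes 4 → [7, 3, 4, 2, 4]
append vals[2]+vals[-1] = 4+4 = 8 → [7, 3, 4, 2, 4, 8]

[7, 3, 4, 2, 4, 8]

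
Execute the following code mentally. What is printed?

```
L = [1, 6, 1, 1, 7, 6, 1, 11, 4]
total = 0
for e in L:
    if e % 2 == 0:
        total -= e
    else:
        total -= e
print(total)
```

e=1: not even, total = 0-1 = -1
e=6: even, total = (-1)-6 = -7
e=1: not even, total = (-7)-1 = -8
e=1: not even, total = (-8)-1 = -9
e=7: not even, total = (-9)-7 = -16
e=6: even, total = (-16)-6 = -22
e=1: not even, total = (-22)-1 = -23
e=11: not even, total = (-23)-11 = -34
e=4: even, total = (-34)-4 = -38

-38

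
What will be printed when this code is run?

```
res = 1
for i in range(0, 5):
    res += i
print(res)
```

11

i=0: res = 1+0 = 1
i=1: res = 1+1 = 2
i=2: res = 2+2 = 4
i=3: res = 4+3 = 7
i=4: res = 7+4 = 11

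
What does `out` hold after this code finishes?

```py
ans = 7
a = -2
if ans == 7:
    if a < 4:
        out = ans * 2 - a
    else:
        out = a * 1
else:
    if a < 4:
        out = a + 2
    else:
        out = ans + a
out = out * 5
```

80

ans=7, a=-2
ans == 7 is True; a < 4 is True
→ out = ans * 2 - a = 16
out = 16*5 = 80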